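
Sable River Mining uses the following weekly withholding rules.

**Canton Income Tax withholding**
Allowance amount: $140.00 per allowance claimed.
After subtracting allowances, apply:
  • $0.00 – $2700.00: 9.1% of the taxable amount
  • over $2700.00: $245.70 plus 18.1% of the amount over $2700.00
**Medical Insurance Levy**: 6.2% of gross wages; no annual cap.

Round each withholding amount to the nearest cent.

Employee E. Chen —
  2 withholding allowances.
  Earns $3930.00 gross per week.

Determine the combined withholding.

Canton Income Tax: taxable = $3930.00 − 2×$140.00 = $3650.00
  $245.70 + 18.1% × ($3650.00 − $2700.00) = $245.70 + 18.1% × $950.00 = $417.65
Medical Insurance Levy: 6.2% × $3930.00 = $243.66
Total: $417.65 + $243.66 = $661.31

$661.31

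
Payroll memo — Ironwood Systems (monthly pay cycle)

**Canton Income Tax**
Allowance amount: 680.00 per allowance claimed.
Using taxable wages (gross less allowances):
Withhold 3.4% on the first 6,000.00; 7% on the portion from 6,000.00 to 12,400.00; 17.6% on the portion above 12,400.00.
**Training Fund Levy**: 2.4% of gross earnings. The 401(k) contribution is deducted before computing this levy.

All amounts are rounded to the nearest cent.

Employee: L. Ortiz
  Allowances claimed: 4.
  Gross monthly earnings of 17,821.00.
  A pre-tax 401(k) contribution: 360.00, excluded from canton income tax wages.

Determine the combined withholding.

Canton Income Tax: taxable = 17,821.00 − 360.00 − 4×680.00 = 14,741.00
  652.00 + 17.6% × (14,741.00 − 12,400.00) = 652.00 + 17.6% × 2,341.00 = 1,064.02
Training Fund Levy: 2.4% × 17,461.00 = 419.06
Total: 1,064.02 + 419.06 = 1,483.08

1,483.08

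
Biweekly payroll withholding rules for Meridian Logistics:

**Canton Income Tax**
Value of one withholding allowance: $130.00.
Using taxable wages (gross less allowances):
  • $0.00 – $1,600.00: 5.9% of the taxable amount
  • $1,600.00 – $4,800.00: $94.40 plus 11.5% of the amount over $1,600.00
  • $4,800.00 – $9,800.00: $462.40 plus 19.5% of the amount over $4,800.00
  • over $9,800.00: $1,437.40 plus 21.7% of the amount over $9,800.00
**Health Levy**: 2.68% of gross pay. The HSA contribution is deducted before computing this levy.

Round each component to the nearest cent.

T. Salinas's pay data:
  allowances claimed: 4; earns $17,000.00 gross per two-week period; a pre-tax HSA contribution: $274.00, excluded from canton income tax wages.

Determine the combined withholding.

Canton Income Tax: taxable = $17,000.00 − $274.00 − 4×$130.00 = $16,206.00
  $1,437.40 + 21.7% × ($16,206.00 − $9,800.00) = $1,437.40 + 21.7% × $6,406.00 = $2,827.50
Health Levy: 2.68% × $16,726.00 = $448.26
Total: $2,827.50 + $448.26 = $3,275.76

$3,275.76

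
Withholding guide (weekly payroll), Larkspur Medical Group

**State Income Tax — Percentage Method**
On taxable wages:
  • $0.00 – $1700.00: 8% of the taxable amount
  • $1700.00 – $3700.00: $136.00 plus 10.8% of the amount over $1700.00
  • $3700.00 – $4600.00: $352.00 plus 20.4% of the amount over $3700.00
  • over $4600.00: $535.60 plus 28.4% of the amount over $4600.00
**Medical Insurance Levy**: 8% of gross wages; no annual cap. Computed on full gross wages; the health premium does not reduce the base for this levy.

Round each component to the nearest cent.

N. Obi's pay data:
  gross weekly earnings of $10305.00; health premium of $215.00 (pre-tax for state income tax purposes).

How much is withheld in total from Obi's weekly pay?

$2919.16

State Income Tax: taxable = $10305.00 − $215.00 = $10090.00
  $535.60 + 28.4% × ($10090.00 − $4600.00) = $535.60 + 28.4% × $5490.00 = $2094.76
Medical Insurance Levy: 8% × $10305.00 = $824.40
Total: $2094.76 + $824.40 = $2919.16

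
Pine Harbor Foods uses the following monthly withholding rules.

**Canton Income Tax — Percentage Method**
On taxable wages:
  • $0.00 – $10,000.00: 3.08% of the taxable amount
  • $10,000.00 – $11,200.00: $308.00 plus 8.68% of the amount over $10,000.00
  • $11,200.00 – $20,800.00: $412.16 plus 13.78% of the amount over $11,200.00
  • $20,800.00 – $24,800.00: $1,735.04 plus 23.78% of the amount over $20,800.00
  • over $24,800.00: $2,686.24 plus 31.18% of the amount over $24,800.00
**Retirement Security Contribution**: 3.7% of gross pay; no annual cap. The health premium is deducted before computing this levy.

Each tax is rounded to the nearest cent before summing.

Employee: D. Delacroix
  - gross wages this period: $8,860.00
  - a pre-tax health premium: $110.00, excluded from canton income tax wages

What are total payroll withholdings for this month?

Canton Income Tax: taxable = $8,860.00 − $110.00 = $8,750.00
  3.08% × $8,750.00 = $269.50
Retirement Security Contribution: 3.7% × $8,750.00 = $323.75
Total: $269.50 + $323.75 = $593.25

$593.25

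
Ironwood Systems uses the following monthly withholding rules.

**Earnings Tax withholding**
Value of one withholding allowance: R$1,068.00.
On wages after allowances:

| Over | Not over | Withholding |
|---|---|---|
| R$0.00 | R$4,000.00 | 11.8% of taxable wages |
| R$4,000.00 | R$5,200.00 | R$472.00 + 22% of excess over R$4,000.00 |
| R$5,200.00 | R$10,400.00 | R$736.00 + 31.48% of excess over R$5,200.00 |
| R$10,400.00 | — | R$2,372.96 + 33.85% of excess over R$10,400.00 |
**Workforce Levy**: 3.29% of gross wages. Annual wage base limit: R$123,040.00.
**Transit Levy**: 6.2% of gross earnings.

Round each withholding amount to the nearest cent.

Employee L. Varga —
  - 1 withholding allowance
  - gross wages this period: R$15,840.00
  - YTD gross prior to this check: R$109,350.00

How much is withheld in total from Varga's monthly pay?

R$5,285.36

Earnings Tax: taxable = R$15,840.00 − 1×R$1,068.00 = R$14,772.00
  R$2,372.96 + 33.85% × (R$14,772.00 − R$10,400.00) = R$2,372.96 + 33.85% × R$4,372.00 = R$3,852.88
Workforce Levy: cap R$123,040.00 − YTD R$109,350.00 = R$13,690.00 subject; 3.29% × R$13,690.00 = R$450.40
Transit Levy: 6.2% × R$15,840.00 = R$982.08
Total: R$3,852.88 + R$450.40 + R$982.08 = R$5,285.36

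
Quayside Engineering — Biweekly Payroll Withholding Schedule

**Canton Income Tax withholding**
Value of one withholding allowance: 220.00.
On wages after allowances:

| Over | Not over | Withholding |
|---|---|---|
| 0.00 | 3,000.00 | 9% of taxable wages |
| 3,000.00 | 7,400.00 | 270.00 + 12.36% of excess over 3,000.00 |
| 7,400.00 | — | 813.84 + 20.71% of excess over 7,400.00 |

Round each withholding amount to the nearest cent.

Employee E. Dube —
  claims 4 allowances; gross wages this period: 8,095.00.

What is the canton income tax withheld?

Canton Income Tax: taxable = 8,095.00 − 4×220.00 = 7,215.00
  270.00 + 12.36% × (7,215.00 − 3,000.00) = 270.00 + 12.36% × 4,215.00 = 790.97

790.97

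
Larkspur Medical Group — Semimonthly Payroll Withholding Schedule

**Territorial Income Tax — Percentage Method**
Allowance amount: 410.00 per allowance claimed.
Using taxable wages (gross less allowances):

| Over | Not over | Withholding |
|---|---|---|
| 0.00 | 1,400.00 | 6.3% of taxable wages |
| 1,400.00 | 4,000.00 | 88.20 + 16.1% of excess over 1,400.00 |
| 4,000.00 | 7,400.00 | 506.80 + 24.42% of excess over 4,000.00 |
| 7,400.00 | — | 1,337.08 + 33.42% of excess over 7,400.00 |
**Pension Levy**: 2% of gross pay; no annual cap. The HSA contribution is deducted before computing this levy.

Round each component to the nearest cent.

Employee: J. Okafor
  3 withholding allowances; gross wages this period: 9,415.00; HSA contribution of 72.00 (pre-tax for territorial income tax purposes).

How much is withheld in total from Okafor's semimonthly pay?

1,762.22

Territorial Income Tax: taxable = 9,415.00 − 72.00 − 3×410.00 = 8,113.00
  1,337.08 + 33.42% × (8,113.00 − 7,400.00) = 1,337.08 + 33.42% × 713.00 = 1,575.36
Pension Levy: 2% × 9,343.00 = 186.86
Total: 1,575.36 + 186.86 = 1,762.22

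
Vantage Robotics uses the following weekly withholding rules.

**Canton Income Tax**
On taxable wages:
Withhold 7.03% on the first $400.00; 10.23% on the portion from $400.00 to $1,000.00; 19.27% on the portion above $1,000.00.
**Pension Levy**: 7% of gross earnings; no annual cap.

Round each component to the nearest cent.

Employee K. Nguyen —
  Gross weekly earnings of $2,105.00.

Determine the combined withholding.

Canton Income Tax: taxable = $2,105.00
  $89.50 + 19.27% × ($2,105.00 − $1,000.00) = $89.50 + 19.27% × $1,105.00 = $302.43
Pension Levy: 7% × $2,105.00 = $147.35
Total: $302.43 + $147.35 = $449.78

$449.78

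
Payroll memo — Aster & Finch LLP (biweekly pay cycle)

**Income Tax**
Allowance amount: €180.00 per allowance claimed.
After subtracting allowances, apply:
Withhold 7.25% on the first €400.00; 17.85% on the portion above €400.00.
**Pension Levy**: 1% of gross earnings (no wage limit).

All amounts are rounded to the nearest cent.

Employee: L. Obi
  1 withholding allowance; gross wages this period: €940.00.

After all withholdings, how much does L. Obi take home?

Income Tax: taxable = €940.00 − 1×€180.00 = €760.00
  €29.00 + 17.85% × (€760.00 − €400.00) = €29.00 + 17.85% × €360.00 = €93.26
Pension Levy: 1% × €940.00 = €9.40
Total withheld: €93.26 + €9.40 = €102.66
Net pay: €940.00 − €102.66 = €837.34

€837.34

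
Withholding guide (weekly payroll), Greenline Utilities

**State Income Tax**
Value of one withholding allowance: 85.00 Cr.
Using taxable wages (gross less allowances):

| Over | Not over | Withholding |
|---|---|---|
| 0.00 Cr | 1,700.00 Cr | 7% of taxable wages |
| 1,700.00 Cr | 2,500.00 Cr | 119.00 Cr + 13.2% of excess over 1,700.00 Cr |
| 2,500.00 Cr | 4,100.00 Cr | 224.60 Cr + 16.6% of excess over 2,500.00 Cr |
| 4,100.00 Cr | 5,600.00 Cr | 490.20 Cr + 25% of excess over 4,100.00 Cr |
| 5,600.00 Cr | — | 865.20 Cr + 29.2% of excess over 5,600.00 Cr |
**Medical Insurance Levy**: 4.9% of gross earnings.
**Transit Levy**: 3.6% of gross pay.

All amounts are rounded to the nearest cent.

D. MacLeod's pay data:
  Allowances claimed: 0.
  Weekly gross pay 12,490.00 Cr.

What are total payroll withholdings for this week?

3,938.73 Cr

State Income Tax: taxable = 12,490.00 Cr
  865.20 Cr + 29.2% × (12,490.00 Cr − 5,600.00 Cr) = 865.20 Cr + 29.2% × 6,890.00 Cr = 2,877.08 Cr
Medical Insurance Levy: 4.9% × 12,490.00 Cr = 612.01 Cr
Transit Levy: 3.6% × 12,490.00 Cr = 449.64 Cr
Total: 2,877.08 Cr + 612.01 Cr + 449.64 Cr = 3,938.73 Cr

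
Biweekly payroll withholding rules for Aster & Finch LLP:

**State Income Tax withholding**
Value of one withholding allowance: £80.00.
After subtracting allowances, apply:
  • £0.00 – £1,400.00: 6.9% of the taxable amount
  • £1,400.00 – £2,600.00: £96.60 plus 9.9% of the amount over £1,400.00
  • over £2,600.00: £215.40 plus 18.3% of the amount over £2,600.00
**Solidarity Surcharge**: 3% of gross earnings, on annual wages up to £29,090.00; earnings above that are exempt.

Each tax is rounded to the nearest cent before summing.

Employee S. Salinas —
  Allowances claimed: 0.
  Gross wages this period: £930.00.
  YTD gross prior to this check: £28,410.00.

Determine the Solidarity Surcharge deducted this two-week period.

£20.40

Solidarity Surcharge: cap £29,090.00 − YTD £28,410.00 = £680.00 subject; 3% × £680.00 = £20.40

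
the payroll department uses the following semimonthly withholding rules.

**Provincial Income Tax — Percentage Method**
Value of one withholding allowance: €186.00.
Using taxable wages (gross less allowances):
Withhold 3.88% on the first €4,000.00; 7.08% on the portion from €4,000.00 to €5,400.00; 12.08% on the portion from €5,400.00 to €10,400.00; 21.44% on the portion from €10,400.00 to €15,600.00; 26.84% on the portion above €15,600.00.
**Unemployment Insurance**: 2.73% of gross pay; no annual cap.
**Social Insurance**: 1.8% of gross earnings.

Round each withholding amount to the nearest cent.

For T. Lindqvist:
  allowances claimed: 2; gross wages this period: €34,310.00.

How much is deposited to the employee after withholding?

€25,860.64

Provincial Income Tax: taxable = €34,310.00 − 2×€186.00 = €33,938.00
  €1,973.20 + 26.84% × (€33,938.00 − €15,600.00) = €1,973.20 + 26.84% × €18,338.00 = €6,895.12
Unemployment Insurance: 2.73% × €34,310.00 = €936.66
Social Insurance: 1.8% × €34,310.00 = €617.58
Total withheld: €6,895.12 + €936.66 + €617.58 = €8,449.36
Net pay: €34,310.00 − €8,449.36 = €25,860.64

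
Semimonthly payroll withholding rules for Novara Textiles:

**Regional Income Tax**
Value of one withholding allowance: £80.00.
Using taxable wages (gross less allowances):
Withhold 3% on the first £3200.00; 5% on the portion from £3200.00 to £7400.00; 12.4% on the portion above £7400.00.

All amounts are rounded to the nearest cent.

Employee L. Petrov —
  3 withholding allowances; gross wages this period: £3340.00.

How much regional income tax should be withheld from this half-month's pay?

£93.00

Regional Income Tax: taxable = £3340.00 − 3×£80.00 = £3100.00
  3% × £3100.00 = £93.00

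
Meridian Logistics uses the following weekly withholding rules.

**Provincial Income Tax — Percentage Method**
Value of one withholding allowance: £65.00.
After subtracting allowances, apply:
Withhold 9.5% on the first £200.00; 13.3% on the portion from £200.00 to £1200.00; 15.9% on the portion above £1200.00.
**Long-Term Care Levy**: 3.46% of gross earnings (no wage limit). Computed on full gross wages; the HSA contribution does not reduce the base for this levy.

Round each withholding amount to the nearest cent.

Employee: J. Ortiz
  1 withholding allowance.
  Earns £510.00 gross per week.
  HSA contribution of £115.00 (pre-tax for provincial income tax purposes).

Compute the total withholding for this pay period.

£53.94

Provincial Income Tax: taxable = £510.00 − £115.00 − 1×£65.00 = £330.00
  £19.00 + 13.3% × (£330.00 − £200.00) = £19.00 + 13.3% × £130.00 = £36.29
Long-Term Care Levy: 3.46% × £510.00 = £17.65
Total: £36.29 + £17.65 = £53.94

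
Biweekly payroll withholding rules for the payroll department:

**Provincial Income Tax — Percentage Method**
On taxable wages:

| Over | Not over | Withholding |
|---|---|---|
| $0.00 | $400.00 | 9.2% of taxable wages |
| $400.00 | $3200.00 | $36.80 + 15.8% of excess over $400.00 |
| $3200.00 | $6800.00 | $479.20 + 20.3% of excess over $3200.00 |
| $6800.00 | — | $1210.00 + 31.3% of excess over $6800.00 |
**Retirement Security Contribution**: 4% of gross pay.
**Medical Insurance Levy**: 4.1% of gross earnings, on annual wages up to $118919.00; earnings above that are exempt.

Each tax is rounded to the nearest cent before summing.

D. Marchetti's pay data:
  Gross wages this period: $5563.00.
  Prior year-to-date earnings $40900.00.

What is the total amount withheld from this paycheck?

Provincial Income Tax: taxable = $5563.00
  $479.20 + 20.3% × ($5563.00 − $3200.00) = $479.20 + 20.3% × $2363.00 = $958.89
Retirement Security Contribution: 4% × $5563.00 = $222.52
Medical Insurance Levy: 4.1% × $5563.00 = $228.08
Total: $958.89 + $222.52 + $228.08 = $1409.49

$1409.49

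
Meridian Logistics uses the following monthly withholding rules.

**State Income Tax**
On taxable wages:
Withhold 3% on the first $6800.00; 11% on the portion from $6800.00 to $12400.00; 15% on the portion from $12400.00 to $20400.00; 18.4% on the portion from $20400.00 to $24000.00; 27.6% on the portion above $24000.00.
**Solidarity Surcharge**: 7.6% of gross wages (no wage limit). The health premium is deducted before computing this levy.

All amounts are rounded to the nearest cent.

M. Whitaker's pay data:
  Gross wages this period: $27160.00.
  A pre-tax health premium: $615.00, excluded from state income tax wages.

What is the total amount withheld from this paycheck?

$5402.24

State Income Tax: taxable = $27160.00 − $615.00 = $26545.00
  $2682.40 + 27.6% × ($26545.00 − $24000.00) = $2682.40 + 27.6% × $2545.00 = $3384.82
Solidarity Surcharge: 7.6% × $26545.00 = $2017.42
Total: $3384.82 + $2017.42 = $5402.24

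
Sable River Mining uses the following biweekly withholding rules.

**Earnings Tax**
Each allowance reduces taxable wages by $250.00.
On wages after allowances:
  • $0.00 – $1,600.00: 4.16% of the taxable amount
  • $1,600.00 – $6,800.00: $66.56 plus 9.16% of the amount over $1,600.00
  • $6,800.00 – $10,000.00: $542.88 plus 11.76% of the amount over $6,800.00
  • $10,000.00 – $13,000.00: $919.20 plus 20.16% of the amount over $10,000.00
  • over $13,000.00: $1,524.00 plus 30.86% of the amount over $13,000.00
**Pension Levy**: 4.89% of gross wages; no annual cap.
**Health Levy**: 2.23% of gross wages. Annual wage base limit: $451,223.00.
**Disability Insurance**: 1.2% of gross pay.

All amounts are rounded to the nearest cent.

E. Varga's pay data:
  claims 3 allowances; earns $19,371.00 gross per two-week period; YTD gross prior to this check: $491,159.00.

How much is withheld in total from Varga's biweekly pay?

$4,438.33

Earnings Tax: taxable = $19,371.00 − 3×$250.00 = $18,621.00
  $1,524.00 + 30.86% × ($18,621.00 − $13,000.00) = $1,524.00 + 30.86% × $5,621.00 = $3,258.64
Pension Levy: 4.89% × $19,371.00 = $947.24
Health Levy: YTD $491,159.00 ≥ cap $451,223.00 → $0.00
Disability Insurance: 1.2% × $19,371.00 = $232.45
Total: $3,258.64 + $947.24 + $0.00 + $232.45 = $4,438.33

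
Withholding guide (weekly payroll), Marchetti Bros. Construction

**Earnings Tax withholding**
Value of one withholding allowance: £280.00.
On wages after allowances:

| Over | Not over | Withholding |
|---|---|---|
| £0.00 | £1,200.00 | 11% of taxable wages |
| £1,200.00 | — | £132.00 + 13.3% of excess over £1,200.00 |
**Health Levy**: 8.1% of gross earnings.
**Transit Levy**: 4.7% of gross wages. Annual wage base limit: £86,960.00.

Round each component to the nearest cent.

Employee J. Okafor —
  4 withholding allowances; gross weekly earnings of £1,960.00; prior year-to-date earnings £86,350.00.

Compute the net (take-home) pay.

£1,680.17

Earnings Tax: taxable = £1,960.00 − 4×£280.00 = £840.00
  11% × £840.00 = £92.40
Health Levy: 8.1% × £1,960.00 = £158.76
Transit Levy: cap £86,960.00 − YTD £86,350.00 = £610.00 subject; 4.7% × £610.00 = £28.67
Total withheld: £92.40 + £158.76 + £28.67 = £279.83
Net pay: £1,960.00 − £279.83 = £1,680.17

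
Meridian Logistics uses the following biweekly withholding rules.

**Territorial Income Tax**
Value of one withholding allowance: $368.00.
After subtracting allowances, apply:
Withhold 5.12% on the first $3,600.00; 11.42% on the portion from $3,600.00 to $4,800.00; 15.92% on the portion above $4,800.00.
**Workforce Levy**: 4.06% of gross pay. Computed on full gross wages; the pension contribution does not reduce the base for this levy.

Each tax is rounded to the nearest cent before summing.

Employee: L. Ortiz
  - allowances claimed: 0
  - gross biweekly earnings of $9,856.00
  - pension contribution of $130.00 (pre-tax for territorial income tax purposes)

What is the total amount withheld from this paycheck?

$1,505.73

Territorial Income Tax: taxable = $9,856.00 − $130.00 = $9,726.00
  $321.36 + 15.92% × ($9,726.00 − $4,800.00) = $321.36 + 15.92% × $4,926.00 = $1,105.58
Workforce Levy: 4.06% × $9,856.00 = $400.15
Total: $1,105.58 + $400.15 = $1,505.73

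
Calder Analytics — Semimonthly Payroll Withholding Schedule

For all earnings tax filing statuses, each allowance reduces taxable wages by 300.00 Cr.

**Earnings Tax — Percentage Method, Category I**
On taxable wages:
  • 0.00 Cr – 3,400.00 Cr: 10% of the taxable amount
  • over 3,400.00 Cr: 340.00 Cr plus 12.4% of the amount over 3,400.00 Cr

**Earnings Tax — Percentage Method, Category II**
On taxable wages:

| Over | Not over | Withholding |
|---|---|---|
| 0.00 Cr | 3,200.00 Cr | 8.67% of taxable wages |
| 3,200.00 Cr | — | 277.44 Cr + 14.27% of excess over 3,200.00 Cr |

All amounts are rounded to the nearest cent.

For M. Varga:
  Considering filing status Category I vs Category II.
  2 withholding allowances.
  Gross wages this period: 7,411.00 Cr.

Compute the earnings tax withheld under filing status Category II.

Earnings Tax (Category II): taxable = 7,411.00 Cr − 2×300.00 Cr = 6,811.00 Cr
  277.44 Cr + 14.27% × (6,811.00 Cr − 3,200.00 Cr) = 277.44 Cr + 14.27% × 3,611.00 Cr = 792.73 Cr

792.73 Cr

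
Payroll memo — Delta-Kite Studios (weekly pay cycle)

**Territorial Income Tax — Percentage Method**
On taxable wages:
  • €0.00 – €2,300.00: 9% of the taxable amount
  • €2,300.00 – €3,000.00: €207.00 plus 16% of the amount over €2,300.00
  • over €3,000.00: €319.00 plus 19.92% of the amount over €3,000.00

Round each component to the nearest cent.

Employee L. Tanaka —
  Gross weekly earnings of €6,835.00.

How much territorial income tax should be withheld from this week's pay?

Territorial Income Tax: taxable = €6,835.00
  €319.00 + 19.92% × (€6,835.00 − €3,000.00) = €319.00 + 19.92% × €3,835.00 = €1,082.93

€1,082.93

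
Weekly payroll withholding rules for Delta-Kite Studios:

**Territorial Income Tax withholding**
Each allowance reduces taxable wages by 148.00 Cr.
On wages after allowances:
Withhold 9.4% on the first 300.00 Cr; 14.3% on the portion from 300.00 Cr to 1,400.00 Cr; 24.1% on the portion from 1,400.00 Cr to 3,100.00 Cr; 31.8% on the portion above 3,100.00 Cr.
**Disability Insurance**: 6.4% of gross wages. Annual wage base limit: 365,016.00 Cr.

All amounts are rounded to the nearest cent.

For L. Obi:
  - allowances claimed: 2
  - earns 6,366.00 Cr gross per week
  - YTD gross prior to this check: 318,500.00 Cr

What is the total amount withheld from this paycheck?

1,947.08 Cr

Territorial Income Tax: taxable = 6,366.00 Cr − 2×148.00 Cr = 6,070.00 Cr
  595.20 Cr + 31.8% × (6,070.00 Cr − 3,100.00 Cr) = 595.20 Cr + 31.8% × 2,970.00 Cr = 1,539.66 Cr
Disability Insurance: 6.4% × 6,366.00 Cr = 407.42 Cr
Total: 1,539.66 Cr + 407.42 Cr = 1,947.08 Cr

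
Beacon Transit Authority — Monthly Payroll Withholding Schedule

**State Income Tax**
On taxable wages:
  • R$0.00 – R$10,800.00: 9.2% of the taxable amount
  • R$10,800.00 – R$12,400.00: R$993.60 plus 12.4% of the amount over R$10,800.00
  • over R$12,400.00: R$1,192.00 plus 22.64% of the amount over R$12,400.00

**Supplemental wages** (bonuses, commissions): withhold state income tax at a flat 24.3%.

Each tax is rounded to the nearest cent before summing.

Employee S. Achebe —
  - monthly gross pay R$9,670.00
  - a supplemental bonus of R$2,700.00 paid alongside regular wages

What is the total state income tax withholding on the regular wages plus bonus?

R$1,545.74

State Income Tax: taxable = R$9,670.00
  9.2% × R$9,670.00 = R$889.64
Supplemental (24.3% flat on bonus): 24.3% × R$2,700.00 = R$656.10
Total state income tax: R$889.64 + R$656.10 = R$1,545.74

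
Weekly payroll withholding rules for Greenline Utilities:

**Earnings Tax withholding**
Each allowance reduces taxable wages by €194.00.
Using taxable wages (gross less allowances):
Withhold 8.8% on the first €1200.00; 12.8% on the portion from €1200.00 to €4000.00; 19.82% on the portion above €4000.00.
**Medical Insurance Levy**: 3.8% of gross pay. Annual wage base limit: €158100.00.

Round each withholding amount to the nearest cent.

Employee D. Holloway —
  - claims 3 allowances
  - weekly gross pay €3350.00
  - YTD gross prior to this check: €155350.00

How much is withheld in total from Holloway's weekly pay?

€410.80

Earnings Tax: taxable = €3350.00 − 3×€194.00 = €2768.00
  €105.60 + 12.8% × (€2768.00 − €1200.00) = €105.60 + 12.8% × €1568.00 = €306.30
Medical Insurance Levy: cap €158100.00 − YTD €155350.00 = €2750.00 subject; 3.8% × €2750.00 = €104.50
Total: €306.30 + €104.50 = €410.80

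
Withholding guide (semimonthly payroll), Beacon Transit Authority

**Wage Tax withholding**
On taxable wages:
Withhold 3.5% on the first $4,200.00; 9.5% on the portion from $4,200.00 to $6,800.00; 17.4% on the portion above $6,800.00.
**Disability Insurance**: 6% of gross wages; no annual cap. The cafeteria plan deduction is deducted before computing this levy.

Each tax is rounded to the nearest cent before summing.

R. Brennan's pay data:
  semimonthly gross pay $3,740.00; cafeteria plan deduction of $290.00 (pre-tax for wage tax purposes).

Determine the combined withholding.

$327.75

Wage Tax: taxable = $3,740.00 − $290.00 = $3,450.00
  3.5% × $3,450.00 = $120.75
Disability Insurance: 6% × $3,450.00 = $207.00
Total: $120.75 + $207.00 = $327.75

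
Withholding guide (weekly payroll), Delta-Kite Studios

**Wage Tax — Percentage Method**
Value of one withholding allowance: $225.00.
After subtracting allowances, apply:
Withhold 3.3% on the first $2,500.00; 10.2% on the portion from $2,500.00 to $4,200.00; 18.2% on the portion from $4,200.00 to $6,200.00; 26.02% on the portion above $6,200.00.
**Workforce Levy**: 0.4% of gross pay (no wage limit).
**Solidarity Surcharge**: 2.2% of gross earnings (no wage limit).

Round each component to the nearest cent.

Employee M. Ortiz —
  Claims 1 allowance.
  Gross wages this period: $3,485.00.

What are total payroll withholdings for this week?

$250.63

Wage Tax: taxable = $3,485.00 − 1×$225.00 = $3,260.00
  $82.50 + 10.2% × ($3,260.00 − $2,500.00) = $82.50 + 10.2% × $760.00 = $160.02
Workforce Levy: 0.4% × $3,485.00 = $13.94
Solidarity Surcharge: 2.2% × $3,485.00 = $76.67
Total: $160.02 + $13.94 + $76.67 = $250.63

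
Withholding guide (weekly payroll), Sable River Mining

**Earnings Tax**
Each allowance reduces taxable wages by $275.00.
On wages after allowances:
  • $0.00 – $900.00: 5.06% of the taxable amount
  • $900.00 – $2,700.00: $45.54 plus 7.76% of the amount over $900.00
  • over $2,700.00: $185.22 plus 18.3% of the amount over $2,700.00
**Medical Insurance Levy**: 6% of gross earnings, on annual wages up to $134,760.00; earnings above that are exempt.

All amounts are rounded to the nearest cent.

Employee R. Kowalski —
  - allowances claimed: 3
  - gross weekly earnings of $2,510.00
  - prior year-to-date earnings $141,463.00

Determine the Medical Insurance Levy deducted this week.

Medical Insurance Levy: YTD $141,463.00 ≥ cap $134,760.00 → $0.00

$0.00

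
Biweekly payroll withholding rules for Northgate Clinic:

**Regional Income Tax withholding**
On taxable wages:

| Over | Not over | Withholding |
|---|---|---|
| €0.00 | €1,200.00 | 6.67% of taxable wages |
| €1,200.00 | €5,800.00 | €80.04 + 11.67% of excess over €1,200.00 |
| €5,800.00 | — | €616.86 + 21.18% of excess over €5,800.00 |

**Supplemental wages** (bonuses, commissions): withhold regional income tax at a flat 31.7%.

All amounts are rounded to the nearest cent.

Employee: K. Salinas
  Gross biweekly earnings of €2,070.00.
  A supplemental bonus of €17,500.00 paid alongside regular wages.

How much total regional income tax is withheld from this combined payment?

Regional Income Tax: taxable = €2,070.00
  €80.04 + 11.67% × (€2,070.00 − €1,200.00) = €80.04 + 11.67% × €870.00 = €181.57
Supplemental (31.7% flat on bonus): 31.7% × €17,500.00 = €5,547.50
Total regional income tax: €181.57 + €5,547.50 = €5,729.07

€5,729.07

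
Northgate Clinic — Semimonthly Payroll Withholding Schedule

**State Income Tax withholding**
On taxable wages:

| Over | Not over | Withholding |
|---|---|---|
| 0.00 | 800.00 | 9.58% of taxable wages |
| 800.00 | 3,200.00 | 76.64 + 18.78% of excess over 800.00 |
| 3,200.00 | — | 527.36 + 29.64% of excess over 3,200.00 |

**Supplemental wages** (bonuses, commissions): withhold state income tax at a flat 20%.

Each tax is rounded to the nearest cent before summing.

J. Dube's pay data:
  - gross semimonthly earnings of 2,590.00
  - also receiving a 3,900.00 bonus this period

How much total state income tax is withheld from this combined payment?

State Income Tax: taxable = 2,590.00
  76.64 + 18.78% × (2,590.00 − 800.00) = 76.64 + 18.78% × 1,790.00 = 412.80
Supplemental (20% flat on bonus): 20% × 3,900.00 = 780.00
Total state income tax: 412.80 + 780.00 = 1,192.80

1,192.80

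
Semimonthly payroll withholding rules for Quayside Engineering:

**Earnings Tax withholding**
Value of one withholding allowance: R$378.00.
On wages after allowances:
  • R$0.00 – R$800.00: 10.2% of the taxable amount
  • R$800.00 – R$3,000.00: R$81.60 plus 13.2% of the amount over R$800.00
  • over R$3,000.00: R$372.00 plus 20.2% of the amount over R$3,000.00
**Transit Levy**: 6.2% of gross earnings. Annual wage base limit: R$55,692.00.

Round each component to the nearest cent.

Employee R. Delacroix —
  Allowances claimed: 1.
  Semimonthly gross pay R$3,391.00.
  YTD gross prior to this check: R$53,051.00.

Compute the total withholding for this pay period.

R$538.37

Earnings Tax: taxable = R$3,391.00 − 1×R$378.00 = R$3,013.00
  R$372.00 + 20.2% × (R$3,013.00 − R$3,000.00) = R$372.00 + 20.2% × R$13.00 = R$374.63
Transit Levy: cap R$55,692.00 − YTD R$53,051.00 = R$2,641.00 subject; 6.2% × R$2,641.00 = R$163.74
Total: R$374.63 + R$163.74 = R$538.37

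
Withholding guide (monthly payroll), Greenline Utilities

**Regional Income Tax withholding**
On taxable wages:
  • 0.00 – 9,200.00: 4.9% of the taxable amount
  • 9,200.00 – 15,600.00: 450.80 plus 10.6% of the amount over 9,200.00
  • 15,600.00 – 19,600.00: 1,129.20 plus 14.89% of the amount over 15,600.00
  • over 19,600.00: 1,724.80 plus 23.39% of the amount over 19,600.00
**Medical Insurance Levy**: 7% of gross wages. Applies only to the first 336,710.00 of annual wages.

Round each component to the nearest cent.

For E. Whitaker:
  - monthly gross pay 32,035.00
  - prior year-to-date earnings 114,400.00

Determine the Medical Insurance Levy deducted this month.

2,242.45

Medical Insurance Levy: 7% × 32,035.00 = 2,242.45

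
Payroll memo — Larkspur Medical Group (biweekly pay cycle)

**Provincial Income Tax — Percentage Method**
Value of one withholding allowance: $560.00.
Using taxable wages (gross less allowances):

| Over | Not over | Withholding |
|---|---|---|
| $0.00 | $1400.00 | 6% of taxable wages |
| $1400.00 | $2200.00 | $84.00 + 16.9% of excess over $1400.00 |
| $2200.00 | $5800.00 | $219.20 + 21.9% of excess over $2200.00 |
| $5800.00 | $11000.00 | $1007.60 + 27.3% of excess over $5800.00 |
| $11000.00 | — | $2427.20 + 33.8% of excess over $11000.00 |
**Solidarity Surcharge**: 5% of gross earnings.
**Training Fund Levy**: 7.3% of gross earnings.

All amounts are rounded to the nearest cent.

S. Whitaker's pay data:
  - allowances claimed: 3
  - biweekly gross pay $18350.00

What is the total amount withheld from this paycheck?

Provincial Income Tax: taxable = $18350.00 − 3×$560.00 = $16670.00
  $2427.20 + 33.8% × ($16670.00 − $11000.00) = $2427.20 + 33.8% × $5670.00 = $4343.66
Solidarity Surcharge: 5% × $18350.00 = $917.50
Training Fund Levy: 7.3% × $18350.00 = $1339.55
Total: $4343.66 + $917.50 + $1339.55 = $6600.71

$6600.71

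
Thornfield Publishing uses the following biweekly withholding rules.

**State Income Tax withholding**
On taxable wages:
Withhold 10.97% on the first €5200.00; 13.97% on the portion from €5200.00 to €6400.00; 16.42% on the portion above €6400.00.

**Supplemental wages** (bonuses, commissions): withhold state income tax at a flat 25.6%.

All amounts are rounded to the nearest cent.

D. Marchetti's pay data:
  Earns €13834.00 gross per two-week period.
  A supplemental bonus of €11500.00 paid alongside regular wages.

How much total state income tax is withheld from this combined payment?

€4902.74

State Income Tax: taxable = €13834.00
  €738.08 + 16.42% × (€13834.00 − €6400.00) = €738.08 + 16.42% × €7434.00 = €1958.74
Supplemental (25.6% flat on bonus): 25.6% × €11500.00 = €2944.00
Total state income tax: €1958.74 + €2944.00 = €4902.74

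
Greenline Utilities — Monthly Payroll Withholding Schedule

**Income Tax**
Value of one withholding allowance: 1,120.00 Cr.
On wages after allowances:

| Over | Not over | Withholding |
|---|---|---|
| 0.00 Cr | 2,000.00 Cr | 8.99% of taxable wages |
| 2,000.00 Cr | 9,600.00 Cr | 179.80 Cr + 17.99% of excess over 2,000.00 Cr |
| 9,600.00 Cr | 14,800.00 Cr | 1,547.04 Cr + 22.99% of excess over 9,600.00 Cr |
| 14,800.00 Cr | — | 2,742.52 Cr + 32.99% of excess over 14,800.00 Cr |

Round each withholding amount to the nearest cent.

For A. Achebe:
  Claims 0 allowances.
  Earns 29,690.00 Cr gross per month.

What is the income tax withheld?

7,654.73 Cr

Income Tax: taxable = 29,690.00 Cr
  2,742.52 Cr + 32.99% × (29,690.00 Cr − 14,800.00 Cr) = 2,742.52 Cr + 32.99% × 14,890.00 Cr = 7,654.73 Cr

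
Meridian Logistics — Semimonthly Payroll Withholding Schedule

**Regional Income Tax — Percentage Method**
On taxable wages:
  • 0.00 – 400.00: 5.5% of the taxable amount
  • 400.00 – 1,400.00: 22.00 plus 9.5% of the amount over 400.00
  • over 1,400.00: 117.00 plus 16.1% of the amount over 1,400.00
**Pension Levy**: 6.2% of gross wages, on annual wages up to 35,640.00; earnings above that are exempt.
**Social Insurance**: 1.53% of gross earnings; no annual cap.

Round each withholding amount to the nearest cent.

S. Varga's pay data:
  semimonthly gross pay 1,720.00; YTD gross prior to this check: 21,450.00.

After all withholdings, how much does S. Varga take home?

Regional Income Tax: taxable = 1,720.00
  117.00 + 16.1% × (1,720.00 − 1,400.00) = 117.00 + 16.1% × 320.00 = 168.52
Pension Levy: 6.2% × 1,720.00 = 106.64
Social Insurance: 1.53% × 1,720.00 = 26.32
Total withheld: 168.52 + 106.64 + 26.32 = 301.48
Net pay: 1,720.00 − 301.48 = 1,418.52

1,418.52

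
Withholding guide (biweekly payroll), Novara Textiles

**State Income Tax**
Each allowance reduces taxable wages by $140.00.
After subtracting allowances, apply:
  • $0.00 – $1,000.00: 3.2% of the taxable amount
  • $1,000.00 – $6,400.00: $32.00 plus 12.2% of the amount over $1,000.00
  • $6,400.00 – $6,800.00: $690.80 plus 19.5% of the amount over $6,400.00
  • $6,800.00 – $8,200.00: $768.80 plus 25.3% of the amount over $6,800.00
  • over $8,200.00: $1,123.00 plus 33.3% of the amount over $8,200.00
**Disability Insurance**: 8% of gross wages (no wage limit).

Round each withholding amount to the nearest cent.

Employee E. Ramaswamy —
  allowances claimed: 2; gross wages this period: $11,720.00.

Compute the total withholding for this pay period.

State Income Tax: taxable = $11,720.00 − 2×$140.00 = $11,440.00
  $1,123.00 + 33.3% × ($11,440.00 − $8,200.00) = $1,123.00 + 33.3% × $3,240.00 = $2,201.92
Disability Insurance: 8% × $11,720.00 = $937.60
Total: $2,201.92 + $937.60 = $3,139.52

$3,139.52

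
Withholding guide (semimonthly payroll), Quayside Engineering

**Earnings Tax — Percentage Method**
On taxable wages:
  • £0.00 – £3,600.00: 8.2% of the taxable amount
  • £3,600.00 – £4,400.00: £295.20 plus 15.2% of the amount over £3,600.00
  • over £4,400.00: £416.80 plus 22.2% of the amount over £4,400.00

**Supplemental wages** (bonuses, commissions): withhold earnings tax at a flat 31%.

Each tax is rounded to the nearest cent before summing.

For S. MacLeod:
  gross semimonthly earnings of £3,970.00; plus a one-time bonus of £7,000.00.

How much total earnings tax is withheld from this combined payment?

Earnings Tax: taxable = £3,970.00
  £295.20 + 15.2% × (£3,970.00 − £3,600.00) = £295.20 + 15.2% × £370.00 = £351.44
Supplemental (31% flat on bonus): 31% × £7,000.00 = £2,170.00
Total earnings tax: £351.44 + £2,170.00 = £2,521.44

£2,521.44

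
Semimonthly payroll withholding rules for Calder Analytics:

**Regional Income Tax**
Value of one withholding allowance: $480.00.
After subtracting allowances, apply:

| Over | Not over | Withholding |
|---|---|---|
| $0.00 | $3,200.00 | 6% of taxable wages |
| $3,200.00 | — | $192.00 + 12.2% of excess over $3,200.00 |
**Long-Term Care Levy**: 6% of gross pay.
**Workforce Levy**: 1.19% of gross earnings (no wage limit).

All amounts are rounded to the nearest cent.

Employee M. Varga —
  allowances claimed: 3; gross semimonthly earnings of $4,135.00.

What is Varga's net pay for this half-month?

Regional Income Tax: taxable = $4,135.00 − 3×$480.00 = $2,695.00
  6% × $2,695.00 = $161.70
Long-Term Care Levy: 6% × $4,135.00 = $248.10
Workforce Levy: 1.19% × $4,135.00 = $49.21
Total withheld: $161.70 + $248.10 + $49.21 = $459.01
Net pay: $4,135.00 − $459.01 = $3,675.99

$3,675.99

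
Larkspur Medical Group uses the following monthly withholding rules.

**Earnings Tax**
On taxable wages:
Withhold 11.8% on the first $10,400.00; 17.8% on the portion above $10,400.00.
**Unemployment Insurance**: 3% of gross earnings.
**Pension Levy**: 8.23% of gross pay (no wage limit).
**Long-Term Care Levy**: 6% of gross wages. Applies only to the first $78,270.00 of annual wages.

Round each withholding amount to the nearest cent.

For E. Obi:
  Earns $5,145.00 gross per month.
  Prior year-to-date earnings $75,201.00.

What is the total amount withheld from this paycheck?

$1,369.03

Earnings Tax: taxable = $5,145.00
  11.8% × $5,145.00 = $607.11
Unemployment Insurance: 3% × $5,145.00 = $154.35
Pension Levy: 8.23% × $5,145.00 = $423.43
Long-Term Care Levy: cap $78,270.00 − YTD $75,201.00 = $3,069.00 subject; 6% × $3,069.00 = $184.14
Total: $607.11 + $154.35 + $423.43 + $184.14 = $1,369.03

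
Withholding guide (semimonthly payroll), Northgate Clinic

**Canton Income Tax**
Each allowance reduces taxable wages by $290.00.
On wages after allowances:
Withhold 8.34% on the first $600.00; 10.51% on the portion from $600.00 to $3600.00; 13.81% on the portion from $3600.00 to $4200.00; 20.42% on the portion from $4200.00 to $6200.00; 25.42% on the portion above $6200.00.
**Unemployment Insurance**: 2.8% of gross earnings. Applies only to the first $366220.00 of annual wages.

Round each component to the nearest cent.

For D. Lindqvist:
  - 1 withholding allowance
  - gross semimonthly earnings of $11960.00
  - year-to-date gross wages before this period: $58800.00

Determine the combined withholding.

$2581.95

Canton Income Tax: taxable = $11960.00 − 1×$290.00 = $11670.00
  $856.60 + 25.42% × ($11670.00 − $6200.00) = $856.60 + 25.42% × $5470.00 = $2247.07
Unemployment Insurance: 2.8% × $11960.00 = $334.88
Total: $2247.07 + $334.88 = $2581.95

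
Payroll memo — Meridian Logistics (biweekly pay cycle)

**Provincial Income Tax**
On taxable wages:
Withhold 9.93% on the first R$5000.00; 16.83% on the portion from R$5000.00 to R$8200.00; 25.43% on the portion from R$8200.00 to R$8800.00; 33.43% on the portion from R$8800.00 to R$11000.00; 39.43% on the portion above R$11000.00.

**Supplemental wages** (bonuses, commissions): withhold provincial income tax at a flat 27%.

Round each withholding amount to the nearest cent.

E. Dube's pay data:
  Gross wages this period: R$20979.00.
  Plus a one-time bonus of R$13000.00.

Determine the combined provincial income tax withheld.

Provincial Income Tax: taxable = R$20979.00
  R$1923.10 + 39.43% × (R$20979.00 − R$11000.00) = R$1923.10 + 39.43% × R$9979.00 = R$5857.82
Supplemental (27% flat on bonus): 27% × R$13000.00 = R$3510.00
Total provincial income tax: R$5857.82 + R$3510.00 = R$9367.82

R$9367.82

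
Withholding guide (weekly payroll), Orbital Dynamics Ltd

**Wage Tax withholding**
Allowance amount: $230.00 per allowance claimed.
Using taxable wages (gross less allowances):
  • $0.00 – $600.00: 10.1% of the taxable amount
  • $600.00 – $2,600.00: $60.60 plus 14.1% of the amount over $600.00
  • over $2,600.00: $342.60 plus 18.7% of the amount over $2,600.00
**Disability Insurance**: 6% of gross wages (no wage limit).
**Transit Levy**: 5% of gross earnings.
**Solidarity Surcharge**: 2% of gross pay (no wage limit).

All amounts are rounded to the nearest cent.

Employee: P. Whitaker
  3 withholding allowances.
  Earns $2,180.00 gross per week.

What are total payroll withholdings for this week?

$469.49

Wage Tax: taxable = $2,180.00 − 3×$230.00 = $1,490.00
  $60.60 + 14.1% × ($1,490.00 − $600.00) = $60.60 + 14.1% × $890.00 = $186.09
Disability Insurance: 6% × $2,180.00 = $130.80
Transit Levy: 5% × $2,180.00 = $109.00
Solidarity Surcharge: 2% × $2,180.00 = $43.60
Total: $186.09 + $130.80 + $109.00 + $43.60 = $469.49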